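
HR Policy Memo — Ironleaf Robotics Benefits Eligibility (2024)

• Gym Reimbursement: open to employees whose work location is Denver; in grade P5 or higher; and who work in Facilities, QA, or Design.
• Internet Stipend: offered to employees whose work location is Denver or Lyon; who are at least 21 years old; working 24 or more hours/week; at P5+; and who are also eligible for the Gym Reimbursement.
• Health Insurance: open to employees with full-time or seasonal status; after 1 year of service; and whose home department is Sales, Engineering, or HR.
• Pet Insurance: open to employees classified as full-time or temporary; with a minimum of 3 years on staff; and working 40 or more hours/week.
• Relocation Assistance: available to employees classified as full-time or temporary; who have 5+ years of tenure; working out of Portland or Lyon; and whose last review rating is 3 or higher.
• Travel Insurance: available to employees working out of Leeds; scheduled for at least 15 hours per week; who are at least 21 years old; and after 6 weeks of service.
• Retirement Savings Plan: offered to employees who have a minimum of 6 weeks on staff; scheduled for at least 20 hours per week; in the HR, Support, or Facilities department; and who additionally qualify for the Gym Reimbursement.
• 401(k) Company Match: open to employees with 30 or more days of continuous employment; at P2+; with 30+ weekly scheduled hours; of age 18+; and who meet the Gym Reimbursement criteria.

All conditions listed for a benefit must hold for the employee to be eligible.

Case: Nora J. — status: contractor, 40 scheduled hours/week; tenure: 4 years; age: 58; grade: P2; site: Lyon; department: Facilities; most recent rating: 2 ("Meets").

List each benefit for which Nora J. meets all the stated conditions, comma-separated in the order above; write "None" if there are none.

None

Gym Reimbursement — site Lyon ✗ (not Denver) → not eligible.
Internet Stipend — site Lyon ✓; age 58 ≥ 21 ✓; 40 hrs/wk ≥ 24 ✓; grade P2 < P5 ✗ → not eligible.
Health Insurance — status contractor ✗ (requires full-time or seasonal) → not eligible.
Pet Insurance — status contractor ✗ (requires full-time or temporary) → not eligible.
Relocation Assistance — status contractor ✗ (requires full-time or temporary) → not eligible.
Travel Insurance — site Lyon ✗ (not Leeds) → not eligible.
Retirement Savings Plan — service 4 years ≥ 6 weeks (≈42 days) ✓; 40 hrs/wk ≥ 20 ✓; dept Facilities ✓; not eligible for Gym Reimbursement ✗ → not eligible.
401(k) Company Match — service 4 years ≥ 30 days ✓; grade P2 ≥ P2 ✓; 40 hrs/wk ≥ 30 ✓; age 58 ≥ 18 ✓; not eligible for Gym Reimbursement ✗ → not eligible.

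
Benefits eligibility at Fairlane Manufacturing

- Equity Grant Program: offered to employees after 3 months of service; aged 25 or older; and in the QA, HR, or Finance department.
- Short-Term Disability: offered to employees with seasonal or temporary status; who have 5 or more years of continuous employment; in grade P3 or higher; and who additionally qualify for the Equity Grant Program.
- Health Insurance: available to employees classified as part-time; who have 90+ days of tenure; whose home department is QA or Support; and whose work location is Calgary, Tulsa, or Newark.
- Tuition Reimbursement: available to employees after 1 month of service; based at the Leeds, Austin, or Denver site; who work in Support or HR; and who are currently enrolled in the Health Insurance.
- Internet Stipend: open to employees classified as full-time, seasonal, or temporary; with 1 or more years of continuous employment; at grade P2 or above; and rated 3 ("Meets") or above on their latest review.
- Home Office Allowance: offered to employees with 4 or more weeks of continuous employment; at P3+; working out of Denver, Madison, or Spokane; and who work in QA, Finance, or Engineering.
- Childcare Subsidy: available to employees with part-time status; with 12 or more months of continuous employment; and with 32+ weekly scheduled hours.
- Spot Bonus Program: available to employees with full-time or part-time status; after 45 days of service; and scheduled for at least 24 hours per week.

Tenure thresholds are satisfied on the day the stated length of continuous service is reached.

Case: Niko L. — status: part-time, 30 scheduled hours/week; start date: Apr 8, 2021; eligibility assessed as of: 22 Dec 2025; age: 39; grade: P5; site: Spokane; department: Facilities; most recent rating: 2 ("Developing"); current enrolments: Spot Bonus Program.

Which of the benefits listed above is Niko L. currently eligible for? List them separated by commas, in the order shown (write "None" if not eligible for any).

Service from Apr 8, 2021 to 22 Dec 2025: 1719 days.
Equity Grant Program — service 1719 days ≥ 3 months (≈90 days) ✓; age 39 ≥ 25 ✓; dept Facilities ✗ → not eligible.
Short-Term Disability — status part-time ✗ (requires seasonal or temporary) → not eligible.
Health Insurance — status part-time ✓; service 1719 days ≥ 90 days ✓; dept Facilities ✗ → not eligible.
Tuition Reimbursement — service 1719 days ≥ 1 month (≈30 days) ✓; site Spokane ✗ (not Leeds, Austin, or Denver) → not eligible.
Internet Stipend — status part-time ✗ (requires full-time, seasonal, or temporary) → not eligible.
Home Office Allowance — service 1719 days ≥ 4 weeks (≈28 days) ✓; grade P5 ≥ P3 ✓; site Spokane ✓; dept Facilities ✗ → not eligible.
Childcare Subsidy — status part-time ✓; service 1719 days ≥ 12 months (≈360 days) ✓; 30 hrs/wk < 32 ✗ → not eligible.
Spot Bonus Program — status part-time ✓; service 1719 days ≥ 45 days ✓; 30 hrs/wk ≥ 24 ✓ → eligible.

Spot Bonus Program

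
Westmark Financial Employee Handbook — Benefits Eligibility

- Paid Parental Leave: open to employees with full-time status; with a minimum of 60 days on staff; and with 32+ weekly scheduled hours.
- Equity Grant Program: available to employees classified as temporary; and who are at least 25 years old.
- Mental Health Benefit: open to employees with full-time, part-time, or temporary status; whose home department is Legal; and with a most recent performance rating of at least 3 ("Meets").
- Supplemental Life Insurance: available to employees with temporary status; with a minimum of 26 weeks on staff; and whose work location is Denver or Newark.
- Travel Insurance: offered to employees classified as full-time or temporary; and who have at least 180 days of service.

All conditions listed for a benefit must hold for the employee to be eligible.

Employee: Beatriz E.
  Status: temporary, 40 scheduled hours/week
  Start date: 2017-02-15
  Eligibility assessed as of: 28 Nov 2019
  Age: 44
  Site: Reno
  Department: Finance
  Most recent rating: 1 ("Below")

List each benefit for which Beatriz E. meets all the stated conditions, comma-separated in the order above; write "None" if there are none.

Service from 2017-02-15 to 28 Nov 2019: 1016 days.
Paid Parental Leave — status temporary ✗ (requires full-time) → not eligible.
Equity Grant Program — status temporary ✓; age 44 ≥ 25 ✓ → eligible.
Mental Health Benefit — status temporary ✓; dept Finance ✗ → not eligible.
Supplemental Life Insurance — status temporary ✓; service 1016 days ≥ 26 weeks (≈182 days) ✓; site Reno ✗ (not Denver or Newark) → not eligible.
Travel Insurance — status temporary ✓; service 1016 days ≥ 180 days ✓ → eligible.

Equity Grant Program, Travel Insurance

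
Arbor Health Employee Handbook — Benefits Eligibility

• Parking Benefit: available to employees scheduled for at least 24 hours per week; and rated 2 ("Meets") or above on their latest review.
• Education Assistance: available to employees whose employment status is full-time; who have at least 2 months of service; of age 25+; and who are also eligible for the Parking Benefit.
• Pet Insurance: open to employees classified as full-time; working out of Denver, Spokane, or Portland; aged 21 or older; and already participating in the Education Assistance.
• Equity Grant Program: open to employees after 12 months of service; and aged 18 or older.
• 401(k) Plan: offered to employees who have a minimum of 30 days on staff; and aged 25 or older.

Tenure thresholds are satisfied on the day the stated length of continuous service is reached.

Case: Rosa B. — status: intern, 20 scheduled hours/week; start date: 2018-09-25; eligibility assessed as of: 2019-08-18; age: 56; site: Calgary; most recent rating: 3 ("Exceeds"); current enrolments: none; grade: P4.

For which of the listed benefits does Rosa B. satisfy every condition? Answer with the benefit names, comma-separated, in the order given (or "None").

401(k) Plan

Service from 2018-09-25 to 2019-08-18: 327 days.
Parking Benefit — 20 hrs/wk < 24 ✗ → not eligible.
Education Assistance — status intern ✗ (requires full-time) → not eligible.
Pet Insurance — status intern ✗ (requires full-time) → not eligible.
Equity Grant Program — service 327 days < 12 months (≈360 days) ✗ → not eligible.
401(k) Plan — service 327 days ≥ 30 days ✓; age 56 ≥ 25 ✓ → eligible.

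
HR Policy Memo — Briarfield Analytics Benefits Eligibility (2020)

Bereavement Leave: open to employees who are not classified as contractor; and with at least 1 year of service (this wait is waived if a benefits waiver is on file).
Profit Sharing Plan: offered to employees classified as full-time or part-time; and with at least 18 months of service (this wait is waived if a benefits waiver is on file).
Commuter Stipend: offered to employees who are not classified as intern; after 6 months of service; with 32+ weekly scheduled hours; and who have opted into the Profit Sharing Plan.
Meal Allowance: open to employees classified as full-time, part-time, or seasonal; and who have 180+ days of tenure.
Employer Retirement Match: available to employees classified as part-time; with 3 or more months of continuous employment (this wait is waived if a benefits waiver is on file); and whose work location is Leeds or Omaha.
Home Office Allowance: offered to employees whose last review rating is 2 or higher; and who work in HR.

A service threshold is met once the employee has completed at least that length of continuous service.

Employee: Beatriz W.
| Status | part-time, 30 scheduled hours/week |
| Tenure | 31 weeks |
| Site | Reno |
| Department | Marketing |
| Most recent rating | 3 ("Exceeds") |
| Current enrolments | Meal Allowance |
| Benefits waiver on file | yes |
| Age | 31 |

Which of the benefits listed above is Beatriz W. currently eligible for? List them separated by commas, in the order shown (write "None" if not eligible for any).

Bereavement Leave — status part-time ✓ (not excluded); benefits waiver on file ✓ → eligible.
Profit Sharing Plan — status part-time ✓; benefits waiver on file ✓ → eligible.
Commuter Stipend — status part-time ✓ (not excluded); service 31 weeks ≥ 6 months (≈180 days) ✓; 30 hrs/wk < 32 ✗ → not eligible.
Meal Allowance — status part-time ✓; service 31 weeks ≥ 180 days ✓ → eligible.
Employer Retirement Match — status part-time ✓; benefits waiver on file ✓; site Reno ✗ (not Leeds or Omaha) → not eligible.
Home Office Allowance — rating 3 ≥ 2 ✓; dept Marketing ✗ → not eligible.

Bereavement Leave, Profit Sharing Plan, Meal Allowance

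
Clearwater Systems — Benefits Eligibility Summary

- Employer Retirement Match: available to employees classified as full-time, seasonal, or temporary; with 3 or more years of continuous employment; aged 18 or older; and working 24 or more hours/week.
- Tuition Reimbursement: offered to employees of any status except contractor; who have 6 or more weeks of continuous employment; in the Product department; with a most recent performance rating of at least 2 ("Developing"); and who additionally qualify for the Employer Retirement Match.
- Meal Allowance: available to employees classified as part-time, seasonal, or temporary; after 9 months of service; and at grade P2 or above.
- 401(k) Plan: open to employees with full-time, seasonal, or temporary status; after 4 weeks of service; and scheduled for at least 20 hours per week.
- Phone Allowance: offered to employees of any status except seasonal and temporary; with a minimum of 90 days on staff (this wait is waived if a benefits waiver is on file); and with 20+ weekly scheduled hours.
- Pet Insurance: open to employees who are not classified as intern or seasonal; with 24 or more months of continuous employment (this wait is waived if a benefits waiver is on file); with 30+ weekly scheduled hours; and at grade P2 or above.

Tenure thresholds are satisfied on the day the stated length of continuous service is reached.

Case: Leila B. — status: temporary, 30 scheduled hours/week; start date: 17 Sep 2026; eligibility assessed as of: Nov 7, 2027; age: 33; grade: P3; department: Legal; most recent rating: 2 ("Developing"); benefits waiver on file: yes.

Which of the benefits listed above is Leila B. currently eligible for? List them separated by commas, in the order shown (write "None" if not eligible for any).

Meal Allowance, 401(k) Plan, Pet Insurance

Service from 17 Sep 2026 to Nov 7, 2027: 416 days.
Employer Retirement Match — status temporary ✓; service 416 days < 3 years (≈1095 days) ✗ → not eligible.
Tuition Reimbursement — status temporary ✓ (not excluded); service 416 days ≥ 6 weeks (≈42 days) ✓; dept Legal ✗ → not eligible.
Meal Allowance — status temporary ✓; service 416 days ≥ 9 months (≈270 days) ✓; grade P3 ≥ P2 ✓ → eligible.
401(k) Plan — status temporary ✓; service 416 days ≥ 4 weeks (≈28 days) ✓; 30 hrs/wk ≥ 20 ✓ → eligible.
Phone Allowance — status temporary ✗ (excluded) → not eligible.
Pet Insurance — status temporary ✓ (not excluded); benefits waiver on file ✓; 30 hrs/wk ≥ 30 ✓; grade P3 ≥ P2 ✓ → eligible.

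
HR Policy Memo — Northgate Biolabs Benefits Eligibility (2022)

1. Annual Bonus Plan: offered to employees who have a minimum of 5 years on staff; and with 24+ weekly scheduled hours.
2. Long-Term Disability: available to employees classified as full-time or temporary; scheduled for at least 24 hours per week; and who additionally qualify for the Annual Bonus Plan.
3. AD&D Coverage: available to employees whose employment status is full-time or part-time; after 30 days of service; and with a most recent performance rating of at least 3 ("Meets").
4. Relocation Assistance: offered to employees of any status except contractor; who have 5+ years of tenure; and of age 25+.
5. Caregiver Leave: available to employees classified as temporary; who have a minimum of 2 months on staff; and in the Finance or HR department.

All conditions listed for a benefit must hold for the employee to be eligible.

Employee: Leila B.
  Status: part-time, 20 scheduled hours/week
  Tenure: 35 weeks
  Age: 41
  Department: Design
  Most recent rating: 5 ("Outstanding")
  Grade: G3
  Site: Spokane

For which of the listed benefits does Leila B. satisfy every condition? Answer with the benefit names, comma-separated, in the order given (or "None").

Annual Bonus Plan — service 35 weeks < 5 years (≈1825 days) ✗ → not eligible.
Long-Term Disability — status part-time ✗ (requires full-time or temporary) → not eligible.
AD&D Coverage — status part-time ✓; service 35 weeks ≥ 30 days ✓; rating 5 ≥ 3 ✓ → eligible.
Relocation Assistance — status part-time ✓ (not excluded); service 35 weeks < 5 years (≈1825 days) ✗ → not eligible.
Caregiver Leave — status part-time ✗ (requires temporary) → not eligible.

AD&D Coverage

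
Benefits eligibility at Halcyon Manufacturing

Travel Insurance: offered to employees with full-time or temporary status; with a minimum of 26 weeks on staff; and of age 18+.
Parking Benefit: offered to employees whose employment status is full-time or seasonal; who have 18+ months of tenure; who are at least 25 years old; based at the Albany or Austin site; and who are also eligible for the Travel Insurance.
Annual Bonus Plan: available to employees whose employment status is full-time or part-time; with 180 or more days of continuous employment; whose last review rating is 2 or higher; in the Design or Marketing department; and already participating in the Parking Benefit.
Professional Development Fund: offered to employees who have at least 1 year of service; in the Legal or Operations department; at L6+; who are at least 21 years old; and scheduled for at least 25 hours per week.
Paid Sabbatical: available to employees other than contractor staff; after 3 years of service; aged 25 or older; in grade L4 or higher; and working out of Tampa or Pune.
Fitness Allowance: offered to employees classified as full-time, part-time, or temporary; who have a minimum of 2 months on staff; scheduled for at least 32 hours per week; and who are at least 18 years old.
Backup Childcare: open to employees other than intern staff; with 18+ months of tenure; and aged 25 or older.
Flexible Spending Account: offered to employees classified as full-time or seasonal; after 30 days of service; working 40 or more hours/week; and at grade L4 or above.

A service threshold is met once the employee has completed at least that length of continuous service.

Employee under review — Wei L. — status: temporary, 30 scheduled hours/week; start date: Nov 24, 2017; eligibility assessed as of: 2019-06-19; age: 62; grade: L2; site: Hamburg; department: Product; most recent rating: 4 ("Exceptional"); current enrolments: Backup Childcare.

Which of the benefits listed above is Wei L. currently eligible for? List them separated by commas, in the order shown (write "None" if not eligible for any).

Travel Insurance, Backup Childcare

Service from Nov 24, 2017 to 2019-06-19: 572 days.
Travel Insurance — status temporary ✓; service 572 days ≥ 26 weeks (≈182 days) ✓; age 62 ≥ 18 ✓ → eligible.
Parking Benefit — status temporary ✗ (requires full-time or seasonal) → not eligible.
Annual Bonus Plan — status temporary ✗ (requires full-time or part-time) → not eligible.
Professional Development Fund — service 572 days ≥ 1 year (≈365 days) ✓; dept Product ✗ → not eligible.
Paid Sabbatical — status temporary ✓ (not excluded); service 572 days < 3 years (≈1095 days) ✗ → not eligible.
Fitness Allowance — status temporary ✓; service 572 days ≥ 2 months (≈60 days) ✓; 30 hrs/wk < 32 ✗ → not eligible.
Backup Childcare — status temporary ✓ (not excluded); service 572 days ≥ 18 months (≈540 days) ✓; age 62 ≥ 25 ✓ → eligible.
Flexible Spending Account — status temporary ✗ (requires full-time or seasonal) → not eligible.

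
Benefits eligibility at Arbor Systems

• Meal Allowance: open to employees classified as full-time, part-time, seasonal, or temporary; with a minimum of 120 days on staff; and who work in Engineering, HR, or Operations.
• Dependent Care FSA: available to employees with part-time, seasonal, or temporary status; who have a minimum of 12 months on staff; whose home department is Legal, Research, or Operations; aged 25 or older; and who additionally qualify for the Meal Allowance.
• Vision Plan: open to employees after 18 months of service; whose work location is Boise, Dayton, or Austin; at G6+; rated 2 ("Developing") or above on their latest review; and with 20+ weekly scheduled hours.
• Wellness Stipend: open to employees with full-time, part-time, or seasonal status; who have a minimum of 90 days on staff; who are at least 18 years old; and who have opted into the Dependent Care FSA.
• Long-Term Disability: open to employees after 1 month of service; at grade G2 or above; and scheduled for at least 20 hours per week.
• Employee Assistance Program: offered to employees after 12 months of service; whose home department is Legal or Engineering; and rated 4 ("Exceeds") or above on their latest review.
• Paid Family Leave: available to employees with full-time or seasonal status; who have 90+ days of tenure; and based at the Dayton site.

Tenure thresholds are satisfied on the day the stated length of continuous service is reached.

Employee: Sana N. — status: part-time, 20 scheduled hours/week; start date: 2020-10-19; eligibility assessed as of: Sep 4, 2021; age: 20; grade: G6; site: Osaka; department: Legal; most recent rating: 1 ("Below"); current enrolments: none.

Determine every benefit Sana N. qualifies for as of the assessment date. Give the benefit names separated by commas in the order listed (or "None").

Long-Term Disability

Service from 2020-10-19 to Sep 4, 2021: 320 days.
Meal Allowance — status part-time ✓; service 320 days ≥ 120 days ✓; dept Legal ✗ → not eligible.
Dependent Care FSA — status part-time ✓; service 320 days < 12 months (≈360 days) ✗ → not eligible.
Vision Plan — service 320 days < 18 months (≈540 days) ✗ → not eligible.
Wellness Stipend — status part-time ✓; service 320 days ≥ 90 days ✓; age 20 ≥ 18 ✓; not enrolled in Dependent Care FSA ✗ → not eligible.
Long-Term Disability — service 320 days ≥ 1 month (≈30 days) ✓; grade G6 ≥ G2 ✓; 20 hrs/wk ≥ 20 ✓ → eligible.
Employee Assistance Program — service 320 days < 12 months (≈360 days) ✗ → not eligible.
Paid Family Leave — status part-time ✗ (requires full-time or seasonal) → not eligible.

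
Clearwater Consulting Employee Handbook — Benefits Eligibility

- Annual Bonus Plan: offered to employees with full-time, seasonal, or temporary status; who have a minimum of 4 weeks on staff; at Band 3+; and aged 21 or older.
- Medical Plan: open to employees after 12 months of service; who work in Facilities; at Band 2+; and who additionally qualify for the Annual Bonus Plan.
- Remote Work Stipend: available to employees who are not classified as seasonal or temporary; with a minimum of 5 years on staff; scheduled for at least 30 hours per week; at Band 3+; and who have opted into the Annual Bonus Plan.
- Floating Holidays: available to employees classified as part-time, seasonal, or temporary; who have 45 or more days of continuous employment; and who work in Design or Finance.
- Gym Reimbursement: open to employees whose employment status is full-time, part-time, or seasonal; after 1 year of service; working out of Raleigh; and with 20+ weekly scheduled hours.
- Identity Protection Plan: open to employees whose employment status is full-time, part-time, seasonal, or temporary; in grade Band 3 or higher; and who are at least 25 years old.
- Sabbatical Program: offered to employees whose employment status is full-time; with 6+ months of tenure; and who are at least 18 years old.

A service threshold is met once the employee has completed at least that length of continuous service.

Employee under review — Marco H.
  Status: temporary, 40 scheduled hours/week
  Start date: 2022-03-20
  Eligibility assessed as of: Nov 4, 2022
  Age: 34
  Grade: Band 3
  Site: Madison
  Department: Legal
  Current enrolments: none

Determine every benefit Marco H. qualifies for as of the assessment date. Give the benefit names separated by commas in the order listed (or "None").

Annual Bonus Plan, Identity Protection Plan

Service from 2022-03-20 to Nov 4, 2022: 229 days.
Annual Bonus Plan — status temporary ✓; service 229 days ≥ 4 weeks (≈28 days) ✓; grade Band 3 ≥ Band 3 ✓; age 34 ≥ 21 ✓ → eligible.
Medical Plan — service 229 days < 12 months (≈360 days) ✗ → not eligible.
Remote Work Stipend — status temporary ✗ (excluded) → not eligible.
Floating Holidays — status temporary ✓; service 229 days ≥ 45 days ✓; dept Legal ✗ → not eligible.
Gym Reimbursement — status temporary ✗ (requires full-time, part-time, or seasonal) → not eligible.
Identity Protection Plan — status temporary ✓; grade Band 3 ≥ Band 3 ✓; age 34 ≥ 25 ✓ → eligible.
Sabbatical Program — status temporary ✗ (requires full-time) → not eligible.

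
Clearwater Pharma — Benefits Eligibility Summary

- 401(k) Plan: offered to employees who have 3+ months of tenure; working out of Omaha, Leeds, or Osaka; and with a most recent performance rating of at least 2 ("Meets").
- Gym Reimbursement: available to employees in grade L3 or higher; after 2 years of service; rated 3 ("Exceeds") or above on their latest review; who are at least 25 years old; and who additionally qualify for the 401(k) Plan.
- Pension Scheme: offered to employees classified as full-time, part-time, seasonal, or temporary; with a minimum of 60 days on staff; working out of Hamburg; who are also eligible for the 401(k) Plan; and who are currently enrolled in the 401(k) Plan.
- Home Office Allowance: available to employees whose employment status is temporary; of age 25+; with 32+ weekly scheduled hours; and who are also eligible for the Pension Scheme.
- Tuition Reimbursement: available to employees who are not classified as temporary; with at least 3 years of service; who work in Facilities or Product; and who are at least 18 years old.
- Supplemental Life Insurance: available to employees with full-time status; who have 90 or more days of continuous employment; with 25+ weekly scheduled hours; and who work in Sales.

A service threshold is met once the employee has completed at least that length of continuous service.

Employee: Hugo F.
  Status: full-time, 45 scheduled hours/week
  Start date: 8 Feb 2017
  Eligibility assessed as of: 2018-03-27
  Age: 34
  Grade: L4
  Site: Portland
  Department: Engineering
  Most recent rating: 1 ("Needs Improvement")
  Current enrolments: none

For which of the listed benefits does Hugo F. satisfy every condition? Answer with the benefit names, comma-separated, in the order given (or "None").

Service from 8 Feb 2017 to 2018-03-27: 412 days.
401(k) Plan — service 412 days ≥ 3 months (≈90 days) ✓; site Portland ✗ (not Omaha, Leeds, or Osaka) → not eligible.
Gym Reimbursement — grade L4 ≥ L3 ✓; service 412 days < 2 years (≈730 days) ✗ → not eligible.
Pension Scheme — status full-time ✓; service 412 days ≥ 60 days ✓; site Portland ✗ (not Hamburg) → not eligible.
Home Office Allowance — status full-time ✗ (requires temporary) → not eligible.
Tuition Reimbursement — status full-time ✓ (not excluded); service 412 days < 3 years (≈1095 days) ✗ → not eligible.
Supplemental Life Insurance — status full-time ✓; service 412 days ≥ 90 days ✓; 45 hrs/wk ≥ 25 ✓; dept Engineering ✗ → not eligible.

None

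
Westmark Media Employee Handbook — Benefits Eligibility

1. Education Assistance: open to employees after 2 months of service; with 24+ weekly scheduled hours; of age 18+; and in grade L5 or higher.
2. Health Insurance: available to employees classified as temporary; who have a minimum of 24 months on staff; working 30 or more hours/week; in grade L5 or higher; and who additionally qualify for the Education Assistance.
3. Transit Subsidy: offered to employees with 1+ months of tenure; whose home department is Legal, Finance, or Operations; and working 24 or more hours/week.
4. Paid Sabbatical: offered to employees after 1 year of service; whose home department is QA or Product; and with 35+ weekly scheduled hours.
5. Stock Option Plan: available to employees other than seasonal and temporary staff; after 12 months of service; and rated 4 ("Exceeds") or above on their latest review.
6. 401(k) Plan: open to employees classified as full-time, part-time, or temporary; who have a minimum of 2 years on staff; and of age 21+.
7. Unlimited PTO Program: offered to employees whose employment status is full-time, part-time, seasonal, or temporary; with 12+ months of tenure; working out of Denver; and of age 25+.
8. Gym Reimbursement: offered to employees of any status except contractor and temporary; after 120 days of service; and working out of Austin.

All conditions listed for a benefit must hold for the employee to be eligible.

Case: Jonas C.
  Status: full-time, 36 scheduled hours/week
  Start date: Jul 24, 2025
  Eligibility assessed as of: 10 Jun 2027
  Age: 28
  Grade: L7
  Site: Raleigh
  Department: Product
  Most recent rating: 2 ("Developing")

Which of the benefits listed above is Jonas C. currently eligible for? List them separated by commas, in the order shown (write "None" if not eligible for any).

Service from Jul 24, 2025 to 10 Jun 2027: 686 days.
Education Assistance — service 686 days ≥ 2 months (≈60 days) ✓; 36 hrs/wk ≥ 24 ✓; age 28 ≥ 18 ✓; grade L7 ≥ L5 ✓ → eligible.
Health Insurance — status full-time ✗ (requires temporary) → not eligible.
Transit Subsidy — service 686 days ≥ 1 month (≈30 days) ✓; dept Product ✗ → not eligible.
Paid Sabbatical — service 686 days ≥ 1 year (≈365 days) ✓; dept Product ✓; 36 hrs/wk ≥ 35 ✓ → eligible.
Stock Option Plan — status full-time ✓ (not excluded); service 686 days ≥ 12 months (≈360 days) ✓; rating 2 < 4 ✗ → not eligible.
401(k) Plan — status full-time ✓; service 686 days < 2 years (≈730 days) ✗ → not eligible.
Unlimited PTO Program — status full-time ✓; service 686 days ≥ 12 months (≈360 days) ✓; site Raleigh ✗ (not Denver) → not eligible.
Gym Reimbursement — status full-time ✓ (not excluded); service 686 days ≥ 120 days ✓; site Raleigh ✗ (not Austin) → not eligible.

Education Assistance, Paid Sabbatical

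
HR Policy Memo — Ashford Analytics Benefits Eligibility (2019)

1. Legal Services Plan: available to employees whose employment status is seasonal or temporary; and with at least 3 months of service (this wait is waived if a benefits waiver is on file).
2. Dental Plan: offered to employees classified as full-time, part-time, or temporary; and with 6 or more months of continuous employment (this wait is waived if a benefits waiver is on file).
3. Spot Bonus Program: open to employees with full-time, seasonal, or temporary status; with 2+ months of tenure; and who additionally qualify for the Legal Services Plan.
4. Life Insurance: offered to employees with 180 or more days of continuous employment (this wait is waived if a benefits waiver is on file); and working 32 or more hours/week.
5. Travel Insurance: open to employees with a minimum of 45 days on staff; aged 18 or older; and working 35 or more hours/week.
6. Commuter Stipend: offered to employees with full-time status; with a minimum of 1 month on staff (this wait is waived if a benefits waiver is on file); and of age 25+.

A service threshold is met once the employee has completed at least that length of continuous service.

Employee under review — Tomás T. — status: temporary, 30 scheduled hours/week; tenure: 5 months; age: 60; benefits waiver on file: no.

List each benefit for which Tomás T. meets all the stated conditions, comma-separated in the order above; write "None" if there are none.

Legal Services Plan, Spot Bonus Program

Legal Services Plan — status temporary ✓; no waiver, service 5 months ≥ 3 months ✓ → eligible.
Dental Plan — status temporary ✓; no waiver, service 5 months < 6 months ✗ → not eligible.
Spot Bonus Program — status temporary ✓; service 5 months ≥ 2 months ✓; eligible for Legal Services Plan ✓ → eligible.
Life Insurance — no waiver, service 5 months < 180 days ✗ → not eligible.
Travel Insurance — service 5 months ≥ 45 days ✓; age 60 ≥ 18 ✓; 30 hrs/wk < 35 ✗ → not eligible.
Commuter Stipend — status temporary ✗ (requires full-time) → not eligible.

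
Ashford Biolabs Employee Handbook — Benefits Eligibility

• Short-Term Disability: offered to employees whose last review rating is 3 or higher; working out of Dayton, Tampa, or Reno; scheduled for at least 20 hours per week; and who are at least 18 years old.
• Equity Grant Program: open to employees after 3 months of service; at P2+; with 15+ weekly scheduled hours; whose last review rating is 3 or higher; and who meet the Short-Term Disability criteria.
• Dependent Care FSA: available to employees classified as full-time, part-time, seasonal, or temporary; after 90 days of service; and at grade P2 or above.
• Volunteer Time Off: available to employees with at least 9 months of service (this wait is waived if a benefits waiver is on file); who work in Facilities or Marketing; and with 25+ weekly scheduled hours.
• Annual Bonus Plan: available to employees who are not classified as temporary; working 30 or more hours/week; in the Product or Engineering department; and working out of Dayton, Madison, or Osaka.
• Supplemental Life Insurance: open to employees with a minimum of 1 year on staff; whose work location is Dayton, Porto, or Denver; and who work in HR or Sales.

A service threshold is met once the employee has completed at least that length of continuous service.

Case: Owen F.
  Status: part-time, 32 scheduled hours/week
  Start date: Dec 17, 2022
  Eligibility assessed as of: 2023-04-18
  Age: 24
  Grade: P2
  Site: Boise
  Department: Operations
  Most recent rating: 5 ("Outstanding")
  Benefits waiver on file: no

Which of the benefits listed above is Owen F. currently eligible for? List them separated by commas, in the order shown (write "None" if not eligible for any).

Service from Dec 17, 2022 to 2023-04-18: 122 days.
Short-Term Disability — rating 5 ≥ 3 ✓; site Boise ✗ (not Dayton, Tampa, or Reno) → not eligible.
Equity Grant Program — service 122 days ≥ 3 months (≈90 days) ✓; grade P2 ≥ P2 ✓; 32 hrs/wk ≥ 15 ✓; rating 5 ≥ 3 ✓; not eligible for Short-Term Disability ✗ → not eligible.
Dependent Care FSA — status part-time ✓; service 122 days ≥ 90 days ✓; grade P2 ≥ P2 ✓ → eligible.
Volunteer Time Off — no waiver, service 122 days < 9 months (≈270 days) ✗ → not eligible.
Annual Bonus Plan — status part-time ✓ (not excluded); 32 hrs/wk ≥ 30 ✓; dept Operations ✗ → not eligible.
Supplemental Life Insurance — service 122 days < 1 year (≈365 days) ✗ → not eligible.

Dependent Care FSA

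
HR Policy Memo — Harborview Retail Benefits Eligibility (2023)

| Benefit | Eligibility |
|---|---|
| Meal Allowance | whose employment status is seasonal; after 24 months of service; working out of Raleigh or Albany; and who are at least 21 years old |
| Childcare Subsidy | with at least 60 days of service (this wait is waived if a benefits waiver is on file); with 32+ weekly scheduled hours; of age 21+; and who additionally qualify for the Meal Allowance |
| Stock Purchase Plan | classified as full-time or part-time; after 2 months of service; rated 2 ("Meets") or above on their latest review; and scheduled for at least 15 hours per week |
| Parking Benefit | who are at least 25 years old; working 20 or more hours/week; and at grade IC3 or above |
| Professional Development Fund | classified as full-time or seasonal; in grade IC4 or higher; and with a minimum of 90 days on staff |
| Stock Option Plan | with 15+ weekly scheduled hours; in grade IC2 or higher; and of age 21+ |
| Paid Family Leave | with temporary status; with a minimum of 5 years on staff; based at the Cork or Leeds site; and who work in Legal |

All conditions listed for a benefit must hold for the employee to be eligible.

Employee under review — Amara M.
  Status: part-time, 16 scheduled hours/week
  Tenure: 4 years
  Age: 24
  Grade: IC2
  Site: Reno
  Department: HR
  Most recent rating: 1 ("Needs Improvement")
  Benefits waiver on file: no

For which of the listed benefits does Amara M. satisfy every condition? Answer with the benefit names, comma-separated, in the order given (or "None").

Stock Option Plan

Meal Allowance — status part-time ✗ (requires seasonal) → not eligible.
Childcare Subsidy — no waiver, service 4 years ≥ 60 days ✓; 16 hrs/wk < 32 ✗ → not eligible.
Stock Purchase Plan — status part-time ✓; service 4 years ≥ 2 months (≈60 days) ✓; rating 1 < 2 ✗ → not eligible.
Parking Benefit — age 24 < 25 ✗ → not eligible.
Professional Development Fund — status part-time ✗ (requires full-time or seasonal) → not eligible.
Stock Option Plan — 16 hrs/wk ≥ 15 ✓; grade IC2 ≥ IC2 ✓; age 24 ≥ 21 ✓ → eligible.
Paid Family Leave — status part-time ✗ (requires temporary) → not eligible.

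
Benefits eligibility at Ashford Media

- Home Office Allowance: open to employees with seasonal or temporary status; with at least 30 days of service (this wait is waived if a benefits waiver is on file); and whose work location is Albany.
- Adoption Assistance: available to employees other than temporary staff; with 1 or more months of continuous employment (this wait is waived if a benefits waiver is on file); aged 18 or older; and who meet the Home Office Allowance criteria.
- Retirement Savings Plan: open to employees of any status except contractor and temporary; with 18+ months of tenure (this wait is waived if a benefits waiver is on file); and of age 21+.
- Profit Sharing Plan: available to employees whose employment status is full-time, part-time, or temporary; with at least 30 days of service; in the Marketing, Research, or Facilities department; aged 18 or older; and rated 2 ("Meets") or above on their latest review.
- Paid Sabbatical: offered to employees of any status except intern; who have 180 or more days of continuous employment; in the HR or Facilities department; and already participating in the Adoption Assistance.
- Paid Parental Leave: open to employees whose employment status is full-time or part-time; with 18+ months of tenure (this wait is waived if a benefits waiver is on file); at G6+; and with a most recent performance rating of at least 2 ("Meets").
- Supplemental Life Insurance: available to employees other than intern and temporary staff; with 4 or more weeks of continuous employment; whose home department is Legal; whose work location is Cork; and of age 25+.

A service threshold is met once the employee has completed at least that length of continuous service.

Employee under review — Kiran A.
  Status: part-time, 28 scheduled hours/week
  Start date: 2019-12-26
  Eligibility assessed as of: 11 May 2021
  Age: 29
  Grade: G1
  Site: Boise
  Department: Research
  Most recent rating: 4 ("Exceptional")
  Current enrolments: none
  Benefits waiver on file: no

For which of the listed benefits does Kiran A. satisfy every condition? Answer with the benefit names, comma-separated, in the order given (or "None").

Profit Sharing Plan

Service from 2019-12-26 to 11 May 2021: 502 days.
Home Office Allowance — status part-time ✗ (requires seasonal or temporary) → not eligible.
Adoption Assistance — status part-time ✓ (not excluded); no waiver, service 502 days ≥ 1 month (≈30 days) ✓; age 29 ≥ 18 ✓; not eligible for Home Office Allowance ✗ → not eligible.
Retirement Savings Plan — status part-time ✓ (not excluded); no waiver, service 502 days < 18 months (≈540 days) ✗ → not eligible.
Profit Sharing Plan — status part-time ✓; service 502 days ≥ 30 days ✓; dept Research ✓; age 29 ≥ 18 ✓; rating 4 ≥ 2 ✓ → eligible.
Paid Sabbatical — status part-time ✓ (not excluded); service 502 days ≥ 180 days ✓; dept Research ✗ → not eligible.
Paid Parental Leave — status part-time ✓; no waiver, service 502 days < 18 months (≈540 days) ✗ → not eligible.
Supplemental Life Insurance — status part-time ✓ (not excluded); service 502 days ≥ 4 weeks (≈28 days) ✓; dept Research ✗ → not eligible.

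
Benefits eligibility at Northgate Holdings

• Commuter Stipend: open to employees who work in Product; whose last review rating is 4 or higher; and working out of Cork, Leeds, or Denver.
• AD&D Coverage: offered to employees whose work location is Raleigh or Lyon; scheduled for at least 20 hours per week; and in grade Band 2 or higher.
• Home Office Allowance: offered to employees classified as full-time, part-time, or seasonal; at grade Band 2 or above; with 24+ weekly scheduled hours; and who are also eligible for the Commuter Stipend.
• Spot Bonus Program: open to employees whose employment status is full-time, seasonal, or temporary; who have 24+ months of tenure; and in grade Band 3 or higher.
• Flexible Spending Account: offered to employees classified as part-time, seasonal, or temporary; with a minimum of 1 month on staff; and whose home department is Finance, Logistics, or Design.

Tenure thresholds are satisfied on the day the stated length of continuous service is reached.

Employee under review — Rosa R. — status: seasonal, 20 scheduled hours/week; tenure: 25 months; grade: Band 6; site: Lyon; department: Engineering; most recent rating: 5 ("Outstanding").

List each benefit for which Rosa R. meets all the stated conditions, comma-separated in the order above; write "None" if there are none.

AD&D Coverage, Spot Bonus Program

Commuter Stipend — dept Engineering ✗ → not eligible.
AD&D Coverage — site Lyon ✓; 20 hrs/wk ≥ 20 ✓; grade Band 6 ≥ Band 2 ✓ → eligible.
Home Office Allowance — status seasonal ✓; grade Band 6 ≥ Band 2 ✓; 20 hrs/wk < 24 ✗ → not eligible.
Spot Bonus Program — status seasonal ✓; service 25 months ≥ 24 months ✓; grade Band 6 ≥ Band 3 ✓ → eligible.
Flexible Spending Account — status seasonal ✓; service 25 months ≥ 1 month ✓; dept Engineering ✗ → not eligible.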